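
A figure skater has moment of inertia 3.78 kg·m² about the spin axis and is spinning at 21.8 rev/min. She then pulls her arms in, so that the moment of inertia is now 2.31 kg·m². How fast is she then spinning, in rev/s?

ω₂ ≈ 0.595 rev/s

Angular momentum about the spin axis is conserved since the torque about it is zero.
ω₂ = I₁ω₁ / I₂ = (3.780)(21.8 rpm) / (2.310) = 35.67 rpm = 0.5945 rev/s.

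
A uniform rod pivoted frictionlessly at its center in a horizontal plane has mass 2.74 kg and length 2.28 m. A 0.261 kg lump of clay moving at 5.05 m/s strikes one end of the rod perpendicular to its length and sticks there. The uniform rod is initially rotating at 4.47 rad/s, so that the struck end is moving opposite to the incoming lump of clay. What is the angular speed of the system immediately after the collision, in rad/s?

About the pivot the impulsive forces during the collision are internal, so angular momentum about that axis is conserved.
I_p = (1/12)(2.74)(2.28)² = 1.187 kg·m². Taking the sense of the lump of clay's angular momentum as positive, L_{lump} = m v R = (0.261)(5.05)(2.28/2) = 1.503 kg·m²/s.
L_i = −I_p ω_p + m v R = −(1.187)(4.47) + 1.503 = -3.803 kg·m²/s.
After sticking, I_f = I_p + m R² = 1.187 + (0.261)(2.28/2)² = 1.526 kg·m².
ω_f = L_i / I_f = -3.803 / 1.526 = -2.492 rad/s.

|ω_f| ≈ 2.49 rad/s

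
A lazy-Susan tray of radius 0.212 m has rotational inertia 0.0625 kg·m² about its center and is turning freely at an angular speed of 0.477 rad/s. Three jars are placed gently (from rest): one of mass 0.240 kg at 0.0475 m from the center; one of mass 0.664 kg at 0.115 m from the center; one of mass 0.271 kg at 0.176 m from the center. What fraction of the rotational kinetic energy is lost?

The added mass arrives with no angular momentum about the center, and any external torque about the center is negligible, so the system's angular momentum is conserved.
Added inertia Σmr² = (0.240)(0.0475)² + (0.664)(0.115)² + (0.271)(0.176)² = 0.01772 kg·m²; I_f = 0.06250 + 0.01772 = 0.08022 kg·m².
ω_f = I_p ω_i / I_f = (0.06250)(0.477) / 0.08022 = 0.3716 rad/s.
KE_i = ½(0.06250)(0.4770 rad/s)² = 0.007110 J; KE_f = ½(0.08022)(0.3716)² = 0.005540 J.
Fraction lost = 0.2209.

fraction ≈ 0.221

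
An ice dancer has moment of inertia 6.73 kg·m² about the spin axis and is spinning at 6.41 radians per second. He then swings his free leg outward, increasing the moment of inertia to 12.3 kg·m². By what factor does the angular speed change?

ω₂/ω₁ ≈ 0.547

Angular momentum about the spin axis is conserved since the torque about it is zero.
ω₂/ω₁ = I₁/I₂ = 6.730 / 12.30 = 0.5472.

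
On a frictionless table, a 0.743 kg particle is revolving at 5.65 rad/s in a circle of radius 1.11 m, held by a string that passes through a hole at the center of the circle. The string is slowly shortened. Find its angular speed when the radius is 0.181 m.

ω₂ ≈ 212 rad/s

The constraining force is radial, so m r² ω about the center is conserved.
ω₂ = ω₁ (r₁/r₂)² = (5.65)(1.11/0.181)² = 212.5 rad/s.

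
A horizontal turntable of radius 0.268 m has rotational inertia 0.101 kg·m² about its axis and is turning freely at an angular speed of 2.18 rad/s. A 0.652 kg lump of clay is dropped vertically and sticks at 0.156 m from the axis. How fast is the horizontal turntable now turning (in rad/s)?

No external torque acts about the axis; L_before = L_after.
Added inertia Σmr² = (0.652)(0.156)² = 0.01587 kg·m²; I_f = 0.1010 + 0.01587 = 0.1169 kg·m².
ω_f = I_p ω_i / I_f = (0.1010)(2.18) / 0.1169 = 1.884 rad/s.

ω_f ≈ 1.88 rad/s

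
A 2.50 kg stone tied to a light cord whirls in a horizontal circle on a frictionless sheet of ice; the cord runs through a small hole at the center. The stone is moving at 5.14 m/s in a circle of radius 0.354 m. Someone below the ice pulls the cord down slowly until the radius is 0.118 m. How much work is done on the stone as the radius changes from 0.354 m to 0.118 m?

W ≈ 264 J

The only horizontal force on the mass is along the cord (radial), so it exerts no torque about the hole and angular momentum m v r is conserved.
v₂ = v₁ r₁ / r₂ = (5.14)(0.354) / (0.118) = 15.42 m/s.
W = ΔKE = ½m(v₂² − v₁²) = 264.2 J.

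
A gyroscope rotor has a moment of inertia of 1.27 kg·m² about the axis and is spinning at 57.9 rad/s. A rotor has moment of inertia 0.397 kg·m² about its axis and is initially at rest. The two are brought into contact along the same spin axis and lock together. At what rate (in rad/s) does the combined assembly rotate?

|ω_f| ≈ 44.1 rad/s

The coupling torques are internal; angular momentum about the shared axis is conserved.
Taking A's sense as positive: L = (1.270)(57.9) = 73.53 kg·m²·rad/s.
Combined I = 1.270 + 0.3970 = 1.667 kg·m².
ω_f = L / I = 73.53 / 1.667 = 44.11 rad/s.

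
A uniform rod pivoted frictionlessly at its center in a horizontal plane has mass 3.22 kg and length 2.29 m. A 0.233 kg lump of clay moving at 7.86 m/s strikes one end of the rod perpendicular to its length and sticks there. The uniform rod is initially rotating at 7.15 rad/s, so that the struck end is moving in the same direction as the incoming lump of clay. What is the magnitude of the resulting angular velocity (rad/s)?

About the pivot the impulsive forces during the collision are internal, so angular momentum about that axis is conserved.
I_p = (1/12)(3.22)(2.29)² = 1.407 kg·m². Taking the sense of the lump of clay's angular momentum as positive, L_{lump} = m v R = (0.233)(7.86)(2.29/2) = 2.097 kg·m²/s.
L_i = +I_p ω_p + m v R = +(1.407)(7.15) + 2.097 = 12.16 kg·m²/s.
After sticking, I_f = I_p + m R² = 1.407 + (0.233)(2.29/2)² = 1.713 kg·m².
ω_f = L_i / I_f = 12.16 / 1.713 = 7.099 rad/s.

|ω_f| ≈ 7.10 rad/s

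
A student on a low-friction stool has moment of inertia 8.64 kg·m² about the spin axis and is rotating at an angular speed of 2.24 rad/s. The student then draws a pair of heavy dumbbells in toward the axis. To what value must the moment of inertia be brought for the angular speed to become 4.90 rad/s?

No external torque acts about the spin axis, so angular momentum is conserved.
I₂ = I₁ω₁ / ω₂ = (8.64)(2.24) / (4.90) = 3.950 kg·m².

I₂ ≈ 3.95 kg·m²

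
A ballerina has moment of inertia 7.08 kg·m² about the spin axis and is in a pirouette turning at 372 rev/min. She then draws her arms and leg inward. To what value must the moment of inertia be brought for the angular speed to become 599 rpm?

I₂ ≈ 4.40 kg·m²

With no external torque about the axis, L is conserved: I₁ω₁ = I₂ω₂.
I₂ = I₁ω₁ / ω₂ = (7.08)(372) / (599) = 4.397 kg·m².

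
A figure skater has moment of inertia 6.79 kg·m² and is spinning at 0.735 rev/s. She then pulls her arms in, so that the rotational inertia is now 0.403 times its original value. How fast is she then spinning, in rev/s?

ω₂ ≈ 1.82 rev/s

With no external torque about the axis, L is conserved: I₁ω₁ = I₂ω₂.
I₂ = 0.403 × 6.79 = 2.736 kg·m².
ω₂ = I₁ω₁ / I₂ = (6.790)(0.735 rev/s) / (2.736) = 1.824 rev/s.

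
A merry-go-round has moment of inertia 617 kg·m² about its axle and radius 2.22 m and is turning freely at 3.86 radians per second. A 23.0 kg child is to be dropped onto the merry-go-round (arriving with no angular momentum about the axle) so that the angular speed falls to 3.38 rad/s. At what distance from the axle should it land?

No external torque acts about the axle; L_before = L_after.
I_p ω_i = (I_p + m r²) ω_f ⇒ m r² = I_p(ω_i/ω_f − 1) = 617.0(3.86/3.38 − 1) = 87.62 kg·m².
r = √(87.62/23.0) = 1.952 m.

r ≈ 1.95 m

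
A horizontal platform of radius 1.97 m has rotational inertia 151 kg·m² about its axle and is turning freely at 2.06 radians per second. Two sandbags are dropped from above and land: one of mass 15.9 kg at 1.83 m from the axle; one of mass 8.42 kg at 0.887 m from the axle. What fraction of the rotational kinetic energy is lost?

No external torque acts about the axle; L_before = L_after.
Added inertia Σmr² = (15.9)(1.83)² + (8.42)(0.887)² = 59.87 kg·m²; I_f = 151.0 + 59.87 = 210.9 kg·m².
ω_f = I_p ω_i / I_f = (151.0)(2.06) / 210.9 = 1.475 rad/s.
KE_i = ½(151.0)(2.060 rad/s)² = 320.4 J; KE_f = ½(210.9)(1.475)² = 229.4 J.
Fraction lost = 0.2839.

fraction ≈ 0.284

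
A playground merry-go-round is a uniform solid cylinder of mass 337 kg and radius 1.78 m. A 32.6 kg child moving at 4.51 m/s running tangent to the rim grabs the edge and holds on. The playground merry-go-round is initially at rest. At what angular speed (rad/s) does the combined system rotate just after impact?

About the axle the impulsive forces during the collision are internal, so angular momentum about that axis is conserved.
I_p = ½(337)(1.78)² = 533.9 kg·m². Taking the sense of the child's angular momentum as positive, L_{child} = m v R = (32.6)(4.51)(1.78) = 261.7 kg·m²/s.
L_i = 0 + 261.7 = 261.7 kg·m²/s.
After sticking, I_f = I_p + m R² = 533.9 + (32.6)(1.78)² = 637.2 kg·m².
ω_f = L_i / I_f = 261.7 / 637.2 = 0.4107 rad/s.

|ω_f| ≈ 0.411 rad/s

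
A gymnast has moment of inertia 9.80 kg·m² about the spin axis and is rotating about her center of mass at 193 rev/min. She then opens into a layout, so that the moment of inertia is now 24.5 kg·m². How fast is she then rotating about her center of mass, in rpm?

ω₂ ≈ 77.2 rpm

No external torque acts about the spin axis, so angular momentum is conserved.
ω₂ = I₁ω₁ / I₂ = (9.800)(193 rpm) / (24.50) = 77.20 rpm.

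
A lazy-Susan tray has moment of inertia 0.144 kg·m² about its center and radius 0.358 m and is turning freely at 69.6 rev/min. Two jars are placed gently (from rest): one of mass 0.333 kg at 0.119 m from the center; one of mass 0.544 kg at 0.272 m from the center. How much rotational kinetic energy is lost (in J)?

energy lost ≈ 0.910 J

The added mass arrives with no angular momentum about the center, and any external torque about the center is negligible, so the system's angular momentum is conserved.
Added inertia Σmr² = (0.333)(0.119)² + (0.544)(0.272)² = 0.04496 kg·m²; I_f = 0.1440 + 0.04496 = 0.1890 kg·m².
ω_f = I_p ω_i / I_f = (0.1440)(69.6) / 0.1890 = 53.04 rpm.
KE_i = ½(0.1440)(7.288 rad/s)² = 3.825 J; KE_f = ½(0.1890)(5.554)² = 2.915 J.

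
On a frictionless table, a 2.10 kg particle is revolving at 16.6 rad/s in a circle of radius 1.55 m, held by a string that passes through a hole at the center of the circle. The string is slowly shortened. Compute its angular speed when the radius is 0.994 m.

No torque about the axis ⇒ m r₁² ω₁ = m r₂² ω₂.
ω₂ = ω₁ (r₁/r₂)² = (16.6)(1.55/0.994)² = 40.36 rad/s.

ω₂ ≈ 40.4 rad/s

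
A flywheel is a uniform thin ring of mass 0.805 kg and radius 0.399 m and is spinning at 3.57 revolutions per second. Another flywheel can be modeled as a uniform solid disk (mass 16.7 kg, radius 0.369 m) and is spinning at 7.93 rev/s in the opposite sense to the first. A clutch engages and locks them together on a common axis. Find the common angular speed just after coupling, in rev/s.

No external torque acts about the common axis, so total angular momentum is conserved.
Moments of inertia: I_A = (0.805)(0.399)² = 0.1282 kg·m²; I_B = ½(16.7)(0.369)² = 1.137 kg·m².
Taking A's sense as positive: L = (0.1282)(3.57) − (1.137)(7.93) = -8.558 kg·m²·rev/s.
Combined I = 0.1282 + 1.137 = 1.265 kg·m².
ω_f = L / I = -8.558 / 1.265 = -6.765 rev/s.

|ω_f| ≈ 6.77 rev/s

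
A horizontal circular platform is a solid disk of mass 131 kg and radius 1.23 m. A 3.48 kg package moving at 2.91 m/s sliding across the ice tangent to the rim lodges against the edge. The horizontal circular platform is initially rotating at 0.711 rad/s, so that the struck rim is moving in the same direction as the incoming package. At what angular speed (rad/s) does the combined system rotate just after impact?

|ω_f| ≈ 0.794 rad/s

The axle reaction passes through the central axle and exerts no torque about it; angular momentum about the central axle is conserved through the impact.
I_p = ½(131)(1.23)² = 99.09 kg·m². Taking the sense of the package's angular momentum as positive, L_{package} = m v R = (3.48)(2.91)(1.23) = 12.46 kg·m²/s.
L_i = +I_p ω_p + m v R = +(99.09)(0.711) + 12.46 = 82.91 kg·m²/s.
After sticking, I_f = I_p + m R² = 99.09 + (3.48)(1.23)² = 104.4 kg·m².
ω_f = L_i / I_f = 82.91 / 104.4 = 0.7945 rad/s.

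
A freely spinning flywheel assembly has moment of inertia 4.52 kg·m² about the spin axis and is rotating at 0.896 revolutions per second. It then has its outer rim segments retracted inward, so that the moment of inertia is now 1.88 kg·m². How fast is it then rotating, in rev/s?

With no external torque about the axis, L is conserved: I₁ω₁ = I₂ω₂.
ω₂ = I₁ω₁ / I₂ = (4.520)(0.896 rev/s) / (1.880) = 2.154 rev/s.

ω₂ ≈ 2.15 rev/s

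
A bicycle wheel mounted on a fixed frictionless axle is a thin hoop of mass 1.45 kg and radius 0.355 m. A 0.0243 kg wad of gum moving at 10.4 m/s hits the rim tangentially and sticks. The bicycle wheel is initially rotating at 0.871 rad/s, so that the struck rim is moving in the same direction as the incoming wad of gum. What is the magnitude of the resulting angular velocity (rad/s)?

About the axle the impulsive forces during the collision are internal, so angular momentum about that axis is conserved.
I_p = (1.45)(0.355)² = 0.1827 kg·m². Taking the sense of the wad of gum's angular momentum as positive, L_{wad} = m v R = (0.0243)(10.4)(0.355) = 0.08972 kg·m²/s.
L_i = +I_p ω_p + m v R = +(0.1827)(0.871) + 0.08972 = 0.2489 kg·m²/s.
After sticking, I_f = I_p + m R² = 0.1827 + (0.0243)(0.355)² = 0.1858 kg·m².
ω_f = L_i / I_f = 0.2489 / 0.1858 = 1.340 rad/s.

|ω_f| ≈ 1.34 rad/s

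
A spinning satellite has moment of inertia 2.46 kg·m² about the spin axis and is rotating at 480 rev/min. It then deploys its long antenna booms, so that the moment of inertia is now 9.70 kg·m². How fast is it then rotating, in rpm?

Angular momentum about the spin axis is conserved since the torque about it is zero.
ω₂ = I₁ω₁ / I₂ = (2.460)(480 rpm) / (9.700) = 121.7 rpm.

ω₂ ≈ 122 rpm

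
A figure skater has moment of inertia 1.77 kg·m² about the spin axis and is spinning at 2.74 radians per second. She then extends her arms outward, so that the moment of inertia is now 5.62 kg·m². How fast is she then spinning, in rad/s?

ω₂ ≈ 0.863 rad/s

With no external torque about the axis, L is conserved: I₁ω₁ = I₂ω₂.
ω₂ = I₁ω₁ / I₂ = (1.770)(2.74 rad/s) / (5.620) = 0.8630 rad/s.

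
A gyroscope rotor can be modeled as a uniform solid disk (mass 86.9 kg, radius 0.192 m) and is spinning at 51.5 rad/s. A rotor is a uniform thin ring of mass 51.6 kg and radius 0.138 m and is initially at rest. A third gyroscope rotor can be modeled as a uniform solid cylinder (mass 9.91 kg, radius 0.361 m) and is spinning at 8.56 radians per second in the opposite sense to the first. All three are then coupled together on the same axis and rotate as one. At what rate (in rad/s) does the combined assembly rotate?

No external torque acts about the common axis, so total angular momentum is conserved.
Moments of inertia: I_A = ½(86.9)(0.192)² = 1.602 kg·m²; I_B = (51.6)(0.138)² = 0.9827 kg·m²; I_C = ½(9.91)(0.361)² = 0.6457 kg·m².
Taking A's sense as positive: L = (1.602)(51.5) − (0.6457)(8.56) = 76.96 kg·m²·rad/s.
Combined I = 1.602 + 0.9827 + 0.6457 = 3.230 kg·m².
ω_f = L / I = 76.96 / 3.230 = 23.83 rad/s.

|ω_f| ≈ 23.8 rad/s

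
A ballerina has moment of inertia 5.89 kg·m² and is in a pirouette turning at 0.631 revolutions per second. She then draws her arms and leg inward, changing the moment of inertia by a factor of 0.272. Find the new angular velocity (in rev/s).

ω₂ ≈ 2.32 rev/s

No external torque acts about the spin axis, so angular momentum is conserved.
I₂ = 0.272 × 5.89 = 1.602 kg·m².
ω₂ = I₁ω₁ / I₂ = (5.890)(0.631 rev/s) / (1.602) = 2.320 rev/s.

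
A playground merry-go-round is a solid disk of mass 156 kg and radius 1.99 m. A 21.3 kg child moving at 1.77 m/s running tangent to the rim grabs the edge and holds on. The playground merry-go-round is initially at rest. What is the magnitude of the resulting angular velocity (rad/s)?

About the axle the impulsive forces during the collision are internal, so angular momentum about that axis is conserved.
I_p = ½(156)(1.99)² = 308.9 kg·m². Taking the sense of the child's angular momentum as positive, L_{child} = m v R = (21.3)(1.77)(1.99) = 75.02 kg·m²/s.
L_i = 0 + 75.02 = 75.02 kg·m²/s.
After sticking, I_f = I_p + m R² = 308.9 + (21.3)(1.99)² = 393.2 kg·m².
ω_f = L_i / I_f = 75.02 / 393.2 = 0.1908 rad/s.

|ω_f| ≈ 0.191 rad/s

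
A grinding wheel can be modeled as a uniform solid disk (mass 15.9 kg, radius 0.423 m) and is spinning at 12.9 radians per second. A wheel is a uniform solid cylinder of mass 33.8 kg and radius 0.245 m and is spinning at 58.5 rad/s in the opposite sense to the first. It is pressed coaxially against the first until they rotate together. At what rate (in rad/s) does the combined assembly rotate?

|ω_f| ≈ 16.8 rad/s

No external torque acts about the common axis, so total angular momentum is conserved.
Moments of inertia: I_A = ½(15.9)(0.423)² = 1.422 kg·m²; I_B = ½(33.8)(0.245)² = 1.014 kg·m².
Taking A's sense as positive: L = (1.422)(12.9) − (1.014)(58.5) = -40.99 kg·m²·rad/s.
Combined I = 1.422 + 1.014 = 2.437 kg·m².
ω_f = L / I = -40.99 / 2.437 = -16.82 rad/s.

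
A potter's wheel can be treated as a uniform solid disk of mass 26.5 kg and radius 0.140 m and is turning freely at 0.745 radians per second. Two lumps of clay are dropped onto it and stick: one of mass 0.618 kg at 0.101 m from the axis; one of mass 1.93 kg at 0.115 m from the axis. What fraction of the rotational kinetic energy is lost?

No external torque acts about the axis; L_before = L_after.
I_p = ½(26.5)(0.140)² = 0.2597 kg·m².
Added inertia Σmr² = (0.618)(0.101)² + (1.93)(0.115)² = 0.03183 kg·m²; I_f = 0.2597 + 0.03183 = 0.2915 kg·m².
ω_f = I_p ω_i / I_f = (0.2597)(0.745) / 0.2915 = 0.6637 rad/s.
KE_i = ½(0.2597)(0.7450 rad/s)² = 0.07207 J; KE_f = ½(0.2915)(0.6637)² = 0.06420 J.
Fraction lost = 0.1092.

fraction ≈ 0.109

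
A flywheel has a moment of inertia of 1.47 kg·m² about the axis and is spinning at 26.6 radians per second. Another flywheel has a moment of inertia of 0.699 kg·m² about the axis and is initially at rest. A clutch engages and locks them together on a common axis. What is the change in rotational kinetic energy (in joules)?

ΔKE ≈ -168 J

No external torque acts about the common axis, so total angular momentum is conserved.
Taking A's sense as positive: L = (1.470)(26.6) = 39.10 kg·m²·rad/s.
Combined I = 1.470 + 0.6990 = 2.169 kg·m².
ω_f = L / I = 39.10 / 2.169 = 18.03 rad/s.
KE_i = ½ΣIω² = 520.1 J; KE_f = ½(2.169)(18.03)² = 352.5 J.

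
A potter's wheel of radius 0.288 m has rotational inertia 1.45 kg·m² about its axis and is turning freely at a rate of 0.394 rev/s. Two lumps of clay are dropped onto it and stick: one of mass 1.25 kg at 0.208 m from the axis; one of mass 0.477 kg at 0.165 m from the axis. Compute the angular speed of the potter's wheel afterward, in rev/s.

ω_f ≈ 0.377 rev/s

No external torque acts about the axis; L_before = L_after.
Added inertia Σmr² = (1.25)(0.208)² + (0.477)(0.165)² = 0.06707 kg·m²; I_f = 1.450 + 0.06707 = 1.517 kg·m².
ω_f = I_p ω_i / I_f = (1.450)(0.394) / 1.517 = 0.3766 rev/s.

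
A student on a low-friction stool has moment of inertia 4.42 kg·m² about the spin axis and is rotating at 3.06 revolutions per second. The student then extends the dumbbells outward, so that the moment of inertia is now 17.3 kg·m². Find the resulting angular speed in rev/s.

ω₂ ≈ 0.782 rev/s

No external torque acts about the spin axis, so angular momentum is conserved.
ω₂ = I₁ω₁ / I₂ = (4.420)(3.06 rev/s) / (17.30) = 0.7818 rev/s.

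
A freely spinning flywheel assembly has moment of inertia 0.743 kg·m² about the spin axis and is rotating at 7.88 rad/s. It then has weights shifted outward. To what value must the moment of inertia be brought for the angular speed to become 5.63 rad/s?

Angular momentum about the spin axis is conserved since the torque about it is zero.
I₂ = I₁ω₁ / ω₂ = (0.743)(7.88) / (5.63) = 1.040 kg·m².

I₂ ≈ 1.04 kg·m²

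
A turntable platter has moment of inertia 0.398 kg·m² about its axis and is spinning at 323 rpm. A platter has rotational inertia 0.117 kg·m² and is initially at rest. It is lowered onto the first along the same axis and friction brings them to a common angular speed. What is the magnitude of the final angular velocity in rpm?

No external torque acts about the common axis, so total angular momentum is conserved.
Taking A's sense as positive: L = (0.3980)(323) = 128.6 kg·m²·rpm.
Combined I = 0.3980 + 0.1170 = 0.5150 kg·m².
ω_f = L / I = 128.6 / 0.5150 = 249.6 rpm.

|ω_f| ≈ 250 rpm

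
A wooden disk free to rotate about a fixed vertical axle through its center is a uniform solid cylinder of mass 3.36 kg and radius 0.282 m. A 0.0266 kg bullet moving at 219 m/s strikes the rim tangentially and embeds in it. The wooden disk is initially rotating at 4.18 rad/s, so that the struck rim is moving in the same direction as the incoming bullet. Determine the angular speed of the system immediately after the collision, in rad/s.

|ω_f| ≈ 16.2 rad/s

About the axle the impulsive forces during the collision are internal, so angular momentum about that axis is conserved.
I_p = ½(3.36)(0.282)² = 0.1336 kg·m². Taking the sense of the bullet's angular momentum as positive, L_{bullet} = m v R = (0.0266)(219)(0.282) = 1.643 kg·m²/s.
L_i = +I_p ω_p + m v R = +(0.1336)(4.18) + 1.643 = 2.201 kg·m²/s.
After sticking, I_f = I_p + m R² = 0.1336 + (0.0266)(0.282)² = 0.1357 kg·m².
ω_f = L_i / I_f = 2.201 / 0.1357 = 16.22 rad/s.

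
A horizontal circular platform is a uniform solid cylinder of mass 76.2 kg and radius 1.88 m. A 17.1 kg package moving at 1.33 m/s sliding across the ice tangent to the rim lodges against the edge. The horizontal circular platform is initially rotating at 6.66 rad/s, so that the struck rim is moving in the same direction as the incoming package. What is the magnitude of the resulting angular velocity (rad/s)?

|ω_f| ≈ 4.82 rad/s

About the central axle the impulsive forces during the collision are internal, so angular momentum about that axis is conserved.
I_p = ½(76.2)(1.88)² = 134.7 kg·m². Taking the sense of the package's angular momentum as positive, L_{package} = m v R = (17.1)(1.33)(1.88) = 42.76 kg·m²/s.
L_i = +I_p ω_p + m v R = +(134.7)(6.66) + 42.76 = 939.6 kg·m²/s.
After sticking, I_f = I_p + m R² = 134.7 + (17.1)(1.88)² = 195.1 kg·m².
ω_f = L_i / I_f = 939.6 / 195.1 = 4.816 rad/s.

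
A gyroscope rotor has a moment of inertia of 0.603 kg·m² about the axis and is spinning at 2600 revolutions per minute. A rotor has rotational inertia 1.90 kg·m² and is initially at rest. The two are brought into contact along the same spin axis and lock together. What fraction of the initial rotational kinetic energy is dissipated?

No external torque acts about the common axis, so total angular momentum is conserved.
Taking A's sense as positive: L = (0.6030)(2600) = 1568 kg·m²·rpm.
Combined I = 0.6030 + 1.900 = 2.503 kg·m².
ω_f = L / I = 1568 / 2.503 = 626.4 rpm.
KE_i = ½ΣIω² = 22350 J; KE_f = ½(2.503)(65.59)² = 5385 J.
Fraction dissipated = (KE_i − KE_f)/KE_i = 0.7591.

fraction ≈ 0.759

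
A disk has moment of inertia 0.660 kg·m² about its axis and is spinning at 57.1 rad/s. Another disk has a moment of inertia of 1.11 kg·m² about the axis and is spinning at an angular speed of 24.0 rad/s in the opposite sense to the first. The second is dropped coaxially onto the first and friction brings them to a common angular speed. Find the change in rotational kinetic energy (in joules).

No external torque acts about the common axis, so total angular momentum is conserved.
Taking A's sense as positive: L = (0.6600)(57.1) − (1.110)(24.0) = 11.05 kg·m²·rad/s.
Combined I = 0.6600 + 1.110 = 1.770 kg·m².
ω_f = L / I = 11.05 / 1.770 = 6.241 rad/s.
KE_i = ½ΣIω² = 1396 J; KE_f = ½(1.770)(6.241)² = 34.47 J.

ΔKE ≈ -1360 J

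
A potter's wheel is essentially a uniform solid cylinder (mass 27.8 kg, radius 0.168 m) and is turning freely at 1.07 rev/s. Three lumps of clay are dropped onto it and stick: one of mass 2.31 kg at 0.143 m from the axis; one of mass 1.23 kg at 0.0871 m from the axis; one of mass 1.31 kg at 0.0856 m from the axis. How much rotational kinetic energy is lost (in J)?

energy lost ≈ 1.28 J

The added mass arrives with no angular momentum about the axis, and any external torque about the axis is negligible, so the system's angular momentum is conserved.
I_p = ½(27.8)(0.168)² = 0.3923 kg·m².
Added inertia Σmr² = (2.31)(0.143)² + (1.23)(0.0871)² + (1.31)(0.0856)² = 0.06617 kg·m²; I_f = 0.3923 + 0.06617 = 0.4585 kg·m².
ω_f = I_p ω_i / I_f = (0.3923)(1.07) / 0.4585 = 0.9156 rev/s.
KE_i = ½(0.3923)(6.723 rad/s)² = 8.866 J; KE_f = ½(0.4585)(5.753)² = 7.587 J.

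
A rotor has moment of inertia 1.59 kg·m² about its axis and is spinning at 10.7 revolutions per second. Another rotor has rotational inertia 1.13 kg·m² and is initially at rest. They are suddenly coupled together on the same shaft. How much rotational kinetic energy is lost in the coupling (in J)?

The coupling torques are internal; angular momentum about the shared axis is conserved.
Taking A's sense as positive: L = (1.590)(10.7) = 17.01 kg·m²·rev/s.
Combined I = 1.590 + 1.130 = 2.720 kg·m².
ω_f = L / I = 17.01 / 2.720 = 6.255 rev/s.
KE_i = ½ΣIω² = 3593 J; KE_f = ½(2.720)(39.30)² = 2100 J.

ΔKE lost ≈ 1490 J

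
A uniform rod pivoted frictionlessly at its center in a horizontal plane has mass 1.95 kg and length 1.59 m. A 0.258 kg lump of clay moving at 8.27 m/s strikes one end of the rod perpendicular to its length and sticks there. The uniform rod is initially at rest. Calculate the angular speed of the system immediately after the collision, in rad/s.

|ω_f| ≈ 2.96 rad/s

The axle reaction passes through the pivot and exerts no torque about it; angular momentum about the pivot is conserved through the impact.
I_p = (1/12)(1.95)(1.59)² = 0.4108 kg·m². Taking the sense of the lump of clay's angular momentum as positive, L_{lump} = m v R = (0.258)(8.27)(1.59/2) = 1.696 kg·m²/s.
L_i = 0 + 1.696 = 1.696 kg·m²/s.
After sticking, I_f = I_p + m R² = 0.4108 + (0.258)(1.59/2)² = 0.5739 kg·m².
ω_f = L_i / I_f = 1.696 / 0.5739 = 2.956 rad/s.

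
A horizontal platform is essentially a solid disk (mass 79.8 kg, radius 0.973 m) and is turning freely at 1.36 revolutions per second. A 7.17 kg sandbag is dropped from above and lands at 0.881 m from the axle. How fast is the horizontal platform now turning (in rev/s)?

ω_f ≈ 1.19 rev/s

The added mass arrives with no angular momentum about the axle, and any external torque about the axle is negligible, so the system's angular momentum is conserved.
I_p = ½(79.8)(0.973)² = 37.77 kg·m².
Added inertia Σmr² = (7.17)(0.881)² = 5.565 kg·m²; I_f = 37.77 + 5.565 = 43.34 kg·m².
ω_f = I_p ω_i / I_f = (37.77)(1.36) / 43.34 = 1.185 rev/s.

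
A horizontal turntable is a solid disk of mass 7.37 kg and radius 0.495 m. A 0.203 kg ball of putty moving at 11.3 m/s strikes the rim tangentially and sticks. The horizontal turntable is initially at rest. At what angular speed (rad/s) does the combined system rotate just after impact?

|ω_f| ≈ 1.19 rad/s

About the axle the impulsive forces during the collision are internal, so angular momentum about that axis is conserved.
I_p = ½(7.37)(0.495)² = 0.9029 kg·m². Taking the sense of the ball of putty's angular momentum as positive, L_{ball} = m v R = (0.203)(11.3)(0.495) = 1.135 kg·m²/s.
L_i = 0 + 1.135 = 1.135 kg·m²/s.
After sticking, I_f = I_p + m R² = 0.9029 + (0.203)(0.495)² = 0.9527 kg·m².
ω_f = L_i / I_f = 1.135 / 0.9527 = 1.192 rad/s.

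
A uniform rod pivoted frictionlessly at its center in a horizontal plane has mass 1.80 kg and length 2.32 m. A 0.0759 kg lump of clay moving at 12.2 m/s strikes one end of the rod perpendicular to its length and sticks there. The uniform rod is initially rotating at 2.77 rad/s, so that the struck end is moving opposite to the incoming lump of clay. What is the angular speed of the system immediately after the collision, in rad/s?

|ω_f| ≈ 1.28 rad/s

The axle reaction passes through the pivot and exerts no torque about it; angular momentum about the pivot is conserved through the impact.
I_p = (1/12)(1.80)(2.32)² = 0.8074 kg·m². Taking the sense of the lump of clay's angular momentum as positive, L_{lump} = m v R = (0.0759)(12.2)(2.32/2) = 1.074 kg·m²/s.
L_i = −I_p ω_p + m v R = −(0.8074)(2.77) + 1.074 = -1.162 kg·m²/s.
After sticking, I_f = I_p + m R² = 0.8074 + (0.0759)(2.32/2)² = 0.9095 kg·m².
ω_f = L_i / I_f = -1.162 / 0.9095 = -1.278 rad/s.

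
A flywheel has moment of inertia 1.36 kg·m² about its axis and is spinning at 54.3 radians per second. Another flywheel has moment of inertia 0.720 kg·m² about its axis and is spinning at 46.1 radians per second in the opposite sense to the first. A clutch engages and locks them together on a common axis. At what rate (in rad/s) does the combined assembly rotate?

The coupling torques are internal; angular momentum about the shared axis is conserved.
Taking A's sense as positive: L = (1.360)(54.3) − (0.7200)(46.1) = 40.66 kg·m²·rad/s.
Combined I = 1.360 + 0.7200 = 2.080 kg·m².
ω_f = L / I = 40.66 / 2.080 = 19.55 rad/s.

|ω_f| ≈ 19.5 rad/s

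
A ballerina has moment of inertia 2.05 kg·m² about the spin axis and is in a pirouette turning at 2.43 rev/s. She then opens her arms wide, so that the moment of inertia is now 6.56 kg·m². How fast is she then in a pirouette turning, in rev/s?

ω₂ ≈ 0.759 rev/s

No external torque acts about the spin axis, so angular momentum is conserved.
ω₂ = I₁ω₁ / I₂ = (2.050)(2.43 rev/s) / (6.560) = 0.7594 rev/s.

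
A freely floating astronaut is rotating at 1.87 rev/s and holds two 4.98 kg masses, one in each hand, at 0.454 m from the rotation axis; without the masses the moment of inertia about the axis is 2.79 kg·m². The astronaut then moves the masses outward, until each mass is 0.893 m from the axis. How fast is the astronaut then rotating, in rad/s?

ω₂ ≈ 5.30 rad/s

Angular momentum about the spin axis is conserved since the torque about it is zero.
I₁ = 2.79 + 2(4.98)(0.454)² = 4.843 kg·m²; I₂ = 2.79 + 2(4.98)(0.893)² = 10.73 kg·m².
ω₂ = I₁ω₁ / I₂ = (4.843)(1.87 rev/s) / (10.73) = 0.8438 rev/s = 5.302 rad/s.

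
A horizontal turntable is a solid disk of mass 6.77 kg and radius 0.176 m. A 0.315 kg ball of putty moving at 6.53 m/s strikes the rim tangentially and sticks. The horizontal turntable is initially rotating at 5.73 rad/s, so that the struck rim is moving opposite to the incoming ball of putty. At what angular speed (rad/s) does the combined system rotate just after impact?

About the axle the impulsive forces during the collision are internal, so angular momentum about that axis is conserved.
I_p = ½(6.77)(0.176)² = 0.1049 kg·m². Taking the sense of the ball of putty's angular momentum as positive, L_{ball} = m v R = (0.315)(6.53)(0.176) = 0.3620 kg·m²/s.
L_i = −I_p ω_p + m v R = −(0.1049)(5.73) + 0.3620 = -0.2388 kg·m²/s.
After sticking, I_f = I_p + m R² = 0.1049 + (0.315)(0.176)² = 0.1146 kg·m².
ω_f = L_i / I_f = -0.2388 / 0.1146 = -2.083 rad/s.

|ω_f| ≈ 2.08 rad/s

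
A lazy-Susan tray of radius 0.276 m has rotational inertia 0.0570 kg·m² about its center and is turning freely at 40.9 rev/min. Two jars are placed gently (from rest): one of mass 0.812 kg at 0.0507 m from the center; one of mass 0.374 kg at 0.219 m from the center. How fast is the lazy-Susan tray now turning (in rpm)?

ω_f ≈ 30.3 rpm

The added mass arrives with no angular momentum about the center, and any external torque about the center is negligible, so the system's angular momentum is conserved.
Added inertia Σmr² = (0.812)(0.0507)² + (0.374)(0.219)² = 0.02002 kg·m²; I_f = 0.05700 + 0.02002 = 0.07702 kg·m².
ω_f = I_p ω_i / I_f = (0.05700)(40.9) / 0.07702 = 30.27 rpm.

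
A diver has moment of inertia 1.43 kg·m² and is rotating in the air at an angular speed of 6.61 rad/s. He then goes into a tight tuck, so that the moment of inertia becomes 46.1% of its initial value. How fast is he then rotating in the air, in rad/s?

Angular momentum about the spin axis is conserved since the torque about it is zero.
I₂ = 0.461 × 1.43 = 0.6592 kg·m².
ω₂ = I₁ω₁ / I₂ = (1.430)(6.61 rad/s) / (0.6592) = 14.34 rad/s.

ω₂ ≈ 14.3 rad/s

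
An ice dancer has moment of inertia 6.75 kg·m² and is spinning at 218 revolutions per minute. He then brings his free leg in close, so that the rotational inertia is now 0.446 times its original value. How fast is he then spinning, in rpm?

ω₂ ≈ 489 rpm

No external torque acts about the spin axis, so angular momentum is conserved.
I₂ = 0.446 × 6.75 = 3.010 kg·m².
ω₂ = I₁ω₁ / I₂ = (6.750)(218 rpm) / (3.010) = 488.8 rpm.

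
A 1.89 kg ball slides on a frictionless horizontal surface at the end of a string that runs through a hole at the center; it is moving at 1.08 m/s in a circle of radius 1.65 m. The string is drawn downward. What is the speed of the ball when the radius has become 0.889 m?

v₂ ≈ 2.00 m/s

The only horizontal force on the mass is along the cord (radial), so it exerts no torque about the hole and angular momentum m v r is conserved.
v₂ = v₁ r₁ / r₂ = (1.08)(1.65) / (0.889) = 2.004 m/s.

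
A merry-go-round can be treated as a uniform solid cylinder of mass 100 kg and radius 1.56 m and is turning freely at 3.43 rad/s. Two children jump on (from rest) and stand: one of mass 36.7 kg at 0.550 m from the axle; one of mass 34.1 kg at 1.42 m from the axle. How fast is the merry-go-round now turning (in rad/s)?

ω_f ≈ 2.07 rad/s

No external torque acts about the axle; L_before = L_after.
I_p = ½(100)(1.56)² = 121.7 kg·m².
Added inertia Σmr² = (36.7)(0.550)² + (34.1)(1.42)² = 79.86 kg·m²; I_f = 121.7 + 79.86 = 201.5 kg·m².
ω_f = I_p ω_i / I_f = (121.7)(3.43) / 201.5 = 2.071 rad/s.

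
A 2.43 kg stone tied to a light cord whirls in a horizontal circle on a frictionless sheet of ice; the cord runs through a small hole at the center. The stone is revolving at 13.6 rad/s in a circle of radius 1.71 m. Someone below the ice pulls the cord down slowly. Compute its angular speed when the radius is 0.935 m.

No torque about the axis ⇒ m r₁² ω₁ = m r₂² ω₂.
ω₂ = ω₁ (r₁/r₂)² = (13.6)(1.71/0.935)² = 45.49 rad/s.

ω₂ ≈ 45.5 rad/s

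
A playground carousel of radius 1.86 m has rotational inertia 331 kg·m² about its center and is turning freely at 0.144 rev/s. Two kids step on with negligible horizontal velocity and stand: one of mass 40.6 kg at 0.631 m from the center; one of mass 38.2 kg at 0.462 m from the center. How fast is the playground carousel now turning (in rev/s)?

ω_f ≈ 0.134 rev/s

The added mass arrives with no angular momentum about the center, and any external torque about the center is negligible, so the system's angular momentum is conserved.
Added inertia Σmr² = (40.6)(0.631)² + (38.2)(0.462)² = 24.32 kg·m²; I_f = 331.0 + 24.32 = 355.3 kg·m².
ω_f = I_p ω_i / I_f = (331.0)(0.144) / 355.3 = 0.1341 rev/s.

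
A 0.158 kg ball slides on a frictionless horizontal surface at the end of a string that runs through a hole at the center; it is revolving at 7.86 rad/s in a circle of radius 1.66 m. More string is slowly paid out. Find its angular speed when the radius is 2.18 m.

The constraining force is radial, so m r² ω about the center is conserved.
ω₂ = ω₁ (r₁/r₂)² = (7.86)(1.66/2.18)² = 4.557 rad/s.

ω₂ ≈ 4.56 rad/s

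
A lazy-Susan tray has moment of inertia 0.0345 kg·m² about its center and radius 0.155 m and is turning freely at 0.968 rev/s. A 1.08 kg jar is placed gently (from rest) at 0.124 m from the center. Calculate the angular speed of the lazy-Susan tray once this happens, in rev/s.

ω_f ≈ 0.653 rev/s

The added mass arrives with no angular momentum about the center, and any external torque about the center is negligible, so the system's angular momentum is conserved.
Added inertia Σmr² = (1.08)(0.124)² = 0.01661 kg·m²; I_f = 0.03450 + 0.01661 = 0.05111 kg·m².
ω_f = I_p ω_i / I_f = (0.03450)(0.968) / 0.05111 = 0.6535 rev/s.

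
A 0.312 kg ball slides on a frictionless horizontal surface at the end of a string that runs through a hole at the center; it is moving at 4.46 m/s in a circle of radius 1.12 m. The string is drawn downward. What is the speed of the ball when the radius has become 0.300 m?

Central (radial) force ⇒ zero torque about the center ⇒ m v r is constant.
v₂ = v₁ r₁ / r₂ = (4.46)(1.12) / (0.300) = 16.65 m/s.

v₂ ≈ 16.7 m/s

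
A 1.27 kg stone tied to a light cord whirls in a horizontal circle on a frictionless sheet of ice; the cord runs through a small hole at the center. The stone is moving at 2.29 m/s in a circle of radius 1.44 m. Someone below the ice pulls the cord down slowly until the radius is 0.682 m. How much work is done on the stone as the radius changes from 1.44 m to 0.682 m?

W ≈ 11.5 J

The only horizontal force on the mass is along the cord (radial), so it exerts no torque about the hole and angular momentum m v r is conserved.
v₂ = v₁ r₁ / r₂ = (2.29)(1.44) / (0.682) = 4.835 m/s.
W = ΔKE = ½m(v₂² − v₁²) = 11.52 J.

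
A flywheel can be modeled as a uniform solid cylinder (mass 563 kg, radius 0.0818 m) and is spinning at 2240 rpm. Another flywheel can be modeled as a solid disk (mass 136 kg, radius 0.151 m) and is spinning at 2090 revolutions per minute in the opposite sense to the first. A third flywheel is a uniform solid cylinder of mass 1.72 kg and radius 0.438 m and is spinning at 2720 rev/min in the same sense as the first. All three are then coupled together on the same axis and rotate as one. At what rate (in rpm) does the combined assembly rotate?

No external torque acts about the common axis, so total angular momentum is conserved.
Moments of inertia: I_A = ½(563)(0.0818)² = 1.884 kg·m²; I_B = ½(136)(0.151)² = 1.550 kg·m²; I_C = ½(1.72)(0.438)² = 0.1650 kg·m².
Taking A's sense as positive: L = (1.884)(2240) − (1.550)(2090) + (0.1650)(2720) = 1428 kg·m²·rpm.
Combined I = 1.884 + 1.550 + 0.1650 = 3.599 kg·m².
ω_f = L / I = 1428 / 3.599 = 396.6 rpm.

|ω_f| ≈ 397 rpm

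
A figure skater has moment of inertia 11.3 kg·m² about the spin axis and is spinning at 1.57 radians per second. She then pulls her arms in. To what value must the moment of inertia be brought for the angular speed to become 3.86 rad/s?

No external torque acts about the spin axis, so angular momentum is conserved.
I₂ = I₁ω₁ / ω₂ = (11.3)(1.57) / (3.86) = 4.596 kg·m².

I₂ ≈ 4.60 kg·m²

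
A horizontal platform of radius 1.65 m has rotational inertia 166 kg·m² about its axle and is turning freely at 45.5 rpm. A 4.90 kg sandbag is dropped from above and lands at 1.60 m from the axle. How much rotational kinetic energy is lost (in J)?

The added mass arrives with no angular momentum about the axle, and any external torque about the axle is negligible, so the system's angular momentum is conserved.
Added inertia Σmr² = (4.90)(1.60)² = 12.54 kg·m²; I_f = 166.0 + 12.54 = 178.5 kg·m².
ω_f = I_p ω_i / I_f = (166.0)(45.5) / 178.5 = 42.30 rpm.
KE_i = ½(166.0)(4.765 rad/s)² = 1884 J; KE_f = ½(178.5)(4.430)² = 1752 J.

energy lost ≈ 132 J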